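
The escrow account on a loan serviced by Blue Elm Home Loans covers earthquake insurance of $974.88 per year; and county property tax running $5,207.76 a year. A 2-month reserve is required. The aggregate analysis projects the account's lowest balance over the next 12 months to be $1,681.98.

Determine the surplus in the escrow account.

Earthquake insurance = $974.88 per year
County property tax = $5,207.76 per year
Annual escrow total = $6,182.64
Monthly escrow = $6,182.64 / 12 = $515.22
Required cushion = 2 × $515.22 = $1,030.44
Excess over cushion: $1,681.98 − $1,030.44 = $651.54

$651.54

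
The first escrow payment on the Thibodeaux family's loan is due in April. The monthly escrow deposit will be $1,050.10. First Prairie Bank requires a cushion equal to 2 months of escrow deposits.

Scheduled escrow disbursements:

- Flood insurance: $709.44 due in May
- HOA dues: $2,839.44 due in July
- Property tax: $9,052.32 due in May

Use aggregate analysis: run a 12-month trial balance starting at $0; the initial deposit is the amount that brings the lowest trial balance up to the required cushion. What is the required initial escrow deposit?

Cushion = 2 × $1,050.10 = $2,100.20
Trial balance (start $0, +$1,050.10 each month, − disbursements):
  Apr: +$1,050.10 → $1,050.10
  May: +$1,050.10 − $9,761.76 → -$7,661.56
  Jun: +$1,050.10 → -$6,611.46
  Jul: +$1,050.10 − $2,839.44 → -$8,400.80
  Aug: +$1,050.10 → -$7,350.70
  Sep: +$1,050.10 → -$6,300.60
  Oct: +$1,050.10 → -$5,250.50
  Nov: +$1,050.10 → -$4,200.40
  Dec: +$1,050.10 → -$3,150.30
  Jan: +$1,050.10 → -$2,100.20
  Feb: +$1,050.10 → -$1,050.10
  Mar: +$1,050.10 → $0.00
Lowest trial balance = -$8,400.80 (Jul)
Initial deposit = cushion − low point = $2,100.20 − (-$8,400.80) = $10,501.00

$10,501.00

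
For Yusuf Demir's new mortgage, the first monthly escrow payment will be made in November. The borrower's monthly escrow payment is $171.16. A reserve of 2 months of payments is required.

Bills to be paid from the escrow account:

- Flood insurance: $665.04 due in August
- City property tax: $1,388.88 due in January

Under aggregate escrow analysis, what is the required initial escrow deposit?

Cushion = 2 × $171.16 = $342.32
Trial balance (start $0, +$171.16 each month, − disbursements):
  Nov: +$171.16 → $171.16
  Dec: +$171.16 → $342.32
  Jan: +$171.16 − $1,388.88 → -$875.40
  Feb: +$171.16 → -$704.24
  Mar: +$171.16 → -$533.08
  Apr: +$171.16 → -$361.92
  May: +$171.16 → -$190.76
  Jun: +$171.16 → -$19.60
  Jul: +$171.16 → $151.56
  Aug: +$171.16 − $665.04 → -$342.32
  Sep: +$171.16 → -$171.16
  Oct: +$171.16 → $0.00
Lowest trial balance = -$875.40 (Jan)
Initial deposit = cushion − low point = $342.32 − (-$875.40) = $1,217.72

$1,217.72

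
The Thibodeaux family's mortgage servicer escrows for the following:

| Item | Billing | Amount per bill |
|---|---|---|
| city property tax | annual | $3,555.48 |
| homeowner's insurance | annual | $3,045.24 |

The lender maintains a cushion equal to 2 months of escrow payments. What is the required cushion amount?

$1,100.12

City property tax — $3,555.48/yr
Homeowner's insurance — $3,045.24/yr
Annual escrow total = $6,600.72
Monthly = $6,600.72 / 12 = $550.06
Reserve = 2 × $550.06 = $1,100.12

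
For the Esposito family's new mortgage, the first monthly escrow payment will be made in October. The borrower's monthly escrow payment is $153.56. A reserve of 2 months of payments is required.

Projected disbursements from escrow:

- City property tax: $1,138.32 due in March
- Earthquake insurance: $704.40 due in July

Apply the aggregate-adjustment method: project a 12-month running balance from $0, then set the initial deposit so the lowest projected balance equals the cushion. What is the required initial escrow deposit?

$614.24

Cushion = 2 × $153.56 = $307.12
Trial balance (start $0, +$153.56 each month, − disbursements):
  Oct: +$153.56 → $153.56
  Nov: +$153.56 → $307.12
  Dec: +$153.56 → $460.68
  Jan: +$153.56 → $614.24
  Feb: +$153.56 → $767.80
  Mar: +$153.56 − $1,138.32 → -$216.96
  Apr: +$153.56 → -$63.40
  May: +$153.56 → $90.16
  Jun: +$153.56 → $243.72
  Jul: +$153.56 − $704.40 → -$307.12
  Aug: +$153.56 → -$153.56
  Sep: +$153.56 → $0.00
Lowest trial balance = -$307.12 (Jul)
Initial deposit = cushion − low point = $307.12 − (-$307.12) = $614.24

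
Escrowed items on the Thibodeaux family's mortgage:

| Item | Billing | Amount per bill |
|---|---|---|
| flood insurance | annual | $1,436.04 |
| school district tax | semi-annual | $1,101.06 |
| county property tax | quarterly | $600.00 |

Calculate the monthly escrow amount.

$503.18

Flood insurance: $1,436.04/yr
School district tax: $1,101.06 × 2 = $2,202.12/yr
County property tax: $600.00 × 4 = $2,400.00/yr
Total annual escrow = $1,436.04 + $2,202.12 + $2,400.00 = $6,038.16
Monthly = $6,038.16 ÷ 12 = $503.18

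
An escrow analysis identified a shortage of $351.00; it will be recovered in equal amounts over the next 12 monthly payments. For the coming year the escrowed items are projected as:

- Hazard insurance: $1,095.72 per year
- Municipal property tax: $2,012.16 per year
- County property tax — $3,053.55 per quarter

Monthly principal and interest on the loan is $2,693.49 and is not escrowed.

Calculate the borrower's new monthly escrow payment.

$1,306.09

Hazard insurance = $1,095.72 per year
Municipal property tax = $2,012.16 per year
County property tax = $3,053.55 × 4 = $12,214.20 per year
Yearly total = $1,095.72 + $2,012.16 + $12,214.20 = $15,322.08
Base monthly escrow = $15,322.08 ÷ 12 = $1,276.84
Monthly shortage recovery: $351.00 / 12 = $29.25
New monthly escrow = $1,276.84 + $29.25 = $1,306.09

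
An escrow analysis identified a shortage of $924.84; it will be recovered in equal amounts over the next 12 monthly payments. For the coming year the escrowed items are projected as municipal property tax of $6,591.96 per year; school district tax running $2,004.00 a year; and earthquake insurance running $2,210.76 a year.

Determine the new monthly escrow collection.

$977.63

Municipal property tax — $6,591.96 per year
School district tax — $2,004.00 per year
Earthquake insurance — $2,210.76 per year
Yearly total = $10,806.72
Monthly escrow = $10,806.72 / 12 = $900.56
Shortage spread = $924.84 ÷ 12 = $77.07/mo
New monthly escrow = $900.56 + $77.07 = $977.63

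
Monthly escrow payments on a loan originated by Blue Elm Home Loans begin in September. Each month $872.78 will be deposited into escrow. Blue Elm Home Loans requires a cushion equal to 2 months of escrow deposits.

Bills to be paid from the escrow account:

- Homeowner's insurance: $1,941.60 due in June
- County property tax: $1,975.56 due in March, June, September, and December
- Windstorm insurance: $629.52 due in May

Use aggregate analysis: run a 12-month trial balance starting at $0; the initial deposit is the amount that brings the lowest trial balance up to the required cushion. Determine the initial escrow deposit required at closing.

$3,491.12

Cushion = 2 × $872.78 = $1,745.56
Trial balance (start $0, +$872.78 each month, − disbursements):
  Sep: +$872.78 − $1,975.56 → -$1,102.78
  Oct: +$872.78 → -$230.00
  Nov: +$872.78 → $642.78
  Dec: +$872.78 − $1,975.56 → -$460.00
  Jan: +$872.78 → $412.78
  Feb: +$872.78 → $1,285.56
  Mar: +$872.78 − $1,975.56 → $182.78
  Apr: +$872.78 → $1,055.56
  May: +$872.78 − $629.52 → $1,298.82
  Jun: +$872.78 − $3,917.16 → -$1,745.56
  Jul: +$872.78 → -$872.78
  Aug: +$872.78 → $0.00
Lowest trial balance = -$1,745.56 (Jun)
Initial deposit = cushion − low point = $1,745.56 − (-$1,745.56) = $3,491.12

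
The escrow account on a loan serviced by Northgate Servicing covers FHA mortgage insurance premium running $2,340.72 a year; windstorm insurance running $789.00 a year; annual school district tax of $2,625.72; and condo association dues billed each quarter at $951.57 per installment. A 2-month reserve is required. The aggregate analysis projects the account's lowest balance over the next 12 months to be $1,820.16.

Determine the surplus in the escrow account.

$226.54

FHA mortgage insurance premium = $2,340.72 per year
Windstorm insurance = $789.00 per year
School district tax = $2,625.72 per year
Condo association dues = $951.57 × 4 = $3,806.28 per year
Combined annual = $9,561.72
Monthly = $9,561.72 / 12 = $796.81
Cushion = 2 × $796.81 = $1,593.62
Excess over cushion: $1,820.16 − $1,593.62 = $226.54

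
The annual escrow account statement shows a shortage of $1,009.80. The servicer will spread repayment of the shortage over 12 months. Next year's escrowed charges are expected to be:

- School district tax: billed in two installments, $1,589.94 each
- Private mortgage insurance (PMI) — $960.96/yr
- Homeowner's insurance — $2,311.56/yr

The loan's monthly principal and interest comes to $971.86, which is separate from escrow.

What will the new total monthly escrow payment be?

$621.85

School district tax: $1,589.94 × 2 = $3,179.88 per year
Private mortgage insurance (PMI): $960.96 per year
Homeowner's insurance: $2,311.56 per year
Total annual escrow = $3,179.88 + $960.96 + $2,311.56 = $6,452.40
Monthly escrow = $6,452.40 / 12 = $537.70
Shortage per month = $1,009.80 ÷ 12 = $84.15
New monthly escrow = $537.70 + $84.15 = $621.85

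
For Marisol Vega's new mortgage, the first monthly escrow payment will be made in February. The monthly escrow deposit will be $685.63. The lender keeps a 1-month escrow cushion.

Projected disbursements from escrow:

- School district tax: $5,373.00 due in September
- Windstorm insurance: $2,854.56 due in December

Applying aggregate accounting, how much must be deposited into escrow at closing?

Cushion = 1 × $685.63 = $685.63
Trial balance (start $0, +$685.63 each month, − disbursements):
  Feb: +$685.63 → $685.63
  Mar: +$685.63 → $1,371.26
  Apr: +$685.63 → $2,056.89
  May: +$685.63 → $2,742.52
  Jun: +$685.63 → $3,428.15
  Jul: +$685.63 → $4,113.78
  Aug: +$685.63 → $4,799.41
  Sep: +$685.63 − $5,373.00 → $112.04
  Oct: +$685.63 → $797.67
  Nov: +$685.63 → $1,483.30
  Dec: +$685.63 − $2,854.56 → -$685.63
  Jan: +$685.63 → $0.00
Lowest trial balance = -$685.63 (Dec)
Initial deposit = cushion − low point = $685.63 − (-$685.63) = $1,371.26

$1,371.26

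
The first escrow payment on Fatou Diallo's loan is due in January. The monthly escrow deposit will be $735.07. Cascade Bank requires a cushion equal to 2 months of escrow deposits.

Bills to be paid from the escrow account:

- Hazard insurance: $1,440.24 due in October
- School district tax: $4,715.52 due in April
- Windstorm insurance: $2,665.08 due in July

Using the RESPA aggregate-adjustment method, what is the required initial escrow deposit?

Cushion = 2 × $735.07 = $1,470.14
Trial balance (start $0, +$735.07 each month, − disbursements):
  Jan: +$735.07 → $735.07
  Feb: +$735.07 → $1,470.14
  Mar: +$735.07 → $2,205.21
  Apr: +$735.07 − $4,715.52 → -$1,775.24
  May: +$735.07 → -$1,040.17
  Jun: +$735.07 → -$305.10
  Jul: +$735.07 − $2,665.08 → -$2,235.11
  Aug: +$735.07 → -$1,500.04
  Sep: +$735.07 → -$764.97
  Oct: +$735.07 − $1,440.24 → -$1,470.14
  Nov: +$735.07 → -$735.07
  Dec: +$735.07 → $0.00
Lowest trial balance = -$2,235.11 (Jul)
Initial deposit = cushion − low point = $1,470.14 − (-$2,235.11) = $3,705.25

$3,705.25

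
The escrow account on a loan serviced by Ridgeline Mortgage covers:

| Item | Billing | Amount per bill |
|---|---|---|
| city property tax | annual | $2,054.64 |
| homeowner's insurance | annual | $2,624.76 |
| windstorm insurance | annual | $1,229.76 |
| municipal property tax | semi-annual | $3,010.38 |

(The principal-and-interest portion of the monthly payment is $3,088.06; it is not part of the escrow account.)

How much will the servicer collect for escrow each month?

$994.16

City property tax — $2,054.64 per year
Homeowner's insurance — $2,624.76 per year
Windstorm insurance — $1,229.76 per year
Municipal property tax — $3,010.38 × 2 = $6,020.76 per year
Yearly total = $2,054.64 + $2,624.76 + $1,229.76 + $6,020.76 = $11,929.92
Monthly = $11,929.92 / 12 = $994.16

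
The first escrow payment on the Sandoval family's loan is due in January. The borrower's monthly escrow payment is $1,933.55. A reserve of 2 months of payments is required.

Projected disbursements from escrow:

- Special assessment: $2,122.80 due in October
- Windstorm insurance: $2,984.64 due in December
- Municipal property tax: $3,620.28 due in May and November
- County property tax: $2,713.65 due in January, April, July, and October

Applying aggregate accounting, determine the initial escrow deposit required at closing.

$4,647.20

Cushion = 2 × $1,933.55 = $3,867.10
Trial balance (start $0, +$1,933.55 each month, − disbursements):
  Jan: +$1,933.55 − $2,713.65 → -$780.10
  Feb: +$1,933.55 → $1,153.45
  Mar: +$1,933.55 → $3,087.00
  Apr: +$1,933.55 − $2,713.65 → $2,306.90
  May: +$1,933.55 − $3,620.28 → $620.17
  Jun: +$1,933.55 → $2,553.72
  Jul: +$1,933.55 − $2,713.65 → $1,773.62
  Aug: +$1,933.55 → $3,707.17
  Sep: +$1,933.55 → $5,640.72
  Oct: +$1,933.55 − $4,836.45 → $2,737.82
  Nov: +$1,933.55 − $3,620.28 → $1,051.09
  Dec: +$1,933.55 − $2,984.64 → $0.00
Lowest trial balance = -$780.10 (Jan)
Initial deposit = cushion − low point = $3,867.10 − (-$780.10) = $4,647.20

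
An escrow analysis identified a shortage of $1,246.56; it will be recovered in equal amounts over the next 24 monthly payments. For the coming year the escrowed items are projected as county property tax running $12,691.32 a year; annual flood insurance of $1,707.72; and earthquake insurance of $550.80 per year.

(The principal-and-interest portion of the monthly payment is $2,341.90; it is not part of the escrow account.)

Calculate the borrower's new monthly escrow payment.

County property tax: $12,691.32
Flood insurance: $1,707.72
Earthquake insurance: $550.80
Yearly total = $14,949.84
Per month = $14,949.84 ÷ 12 = $1,245.82
Monthly shortage recovery: $1,246.56 / 24 = $51.94
New monthly escrow = $1,245.82 + $51.94 = $1,297.76

$1,297.76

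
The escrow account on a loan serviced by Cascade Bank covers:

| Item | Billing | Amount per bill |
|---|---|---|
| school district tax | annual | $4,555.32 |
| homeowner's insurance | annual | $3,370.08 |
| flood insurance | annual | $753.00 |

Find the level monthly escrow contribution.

School district tax — $4,555.32 annually
Homeowner's insurance — $3,370.08 annually
Flood insurance — $753.00 annually
Total per year = $4,555.32 + $3,370.08 + $753.00 = $8,678.40
Base monthly escrow = $8,678.40 / 12 = $723.20

$723.20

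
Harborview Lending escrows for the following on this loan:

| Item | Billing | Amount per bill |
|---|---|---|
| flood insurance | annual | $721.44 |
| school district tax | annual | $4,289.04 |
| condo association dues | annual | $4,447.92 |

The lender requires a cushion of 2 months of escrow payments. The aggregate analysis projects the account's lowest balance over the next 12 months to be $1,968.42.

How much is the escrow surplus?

$392.02

Flood insurance = $721.44 annually
School district tax = $4,289.04 annually
Condo association dues = $4,447.92 annually
Total per year = $721.44 + $4,289.04 + $4,447.92 = $9,458.40
Monthly = $9,458.40 / 12 = $788.20
Required reserve = 2 × $788.20 = $1,576.40
Surplus = $1,968.42 − $1,576.40 = $392.02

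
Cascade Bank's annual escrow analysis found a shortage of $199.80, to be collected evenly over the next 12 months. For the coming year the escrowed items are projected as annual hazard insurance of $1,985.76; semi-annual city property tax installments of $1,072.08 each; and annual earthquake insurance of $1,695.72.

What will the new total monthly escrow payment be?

Hazard insurance = $1,985.76/yr
City property tax = $1,072.08 × 2 = $2,144.16/yr
Earthquake insurance = $1,695.72/yr
Combined annual = $1,985.76 + $2,144.16 + $1,695.72 = $5,825.64
Base monthly escrow = $5,825.64 / 12 = $485.47
Shortage per month = $199.80 / 12 = $16.65
New monthly escrow = $485.47 + $16.65 = $502.12

$502.12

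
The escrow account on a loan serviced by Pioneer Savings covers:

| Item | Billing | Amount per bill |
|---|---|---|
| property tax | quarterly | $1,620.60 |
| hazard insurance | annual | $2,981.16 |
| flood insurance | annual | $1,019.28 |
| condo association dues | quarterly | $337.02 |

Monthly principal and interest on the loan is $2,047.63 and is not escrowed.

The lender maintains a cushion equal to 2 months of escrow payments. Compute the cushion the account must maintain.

$1,971.82

Property tax: $1,620.60 × 4 = $6,482.40 per year
Hazard insurance: $2,981.16 per year
Flood insurance: $1,019.28 per year
Condo association dues: $337.02 × 4 = $1,348.08 per year
Total per year = $6,482.40 + $2,981.16 + $1,019.28 + $1,348.08 = $11,830.92
Monthly escrow = $11,830.92 / 12 = $985.91
Cushion = 2 × $985.91 = $1,971.82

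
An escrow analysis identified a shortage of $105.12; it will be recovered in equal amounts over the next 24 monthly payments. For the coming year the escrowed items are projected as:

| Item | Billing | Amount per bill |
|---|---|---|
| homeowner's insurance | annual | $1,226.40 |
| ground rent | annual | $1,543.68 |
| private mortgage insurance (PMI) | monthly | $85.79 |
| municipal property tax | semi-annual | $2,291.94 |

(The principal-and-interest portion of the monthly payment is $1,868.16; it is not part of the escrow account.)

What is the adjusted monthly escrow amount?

$703.00

Homeowner's insurance = $1,226.40
Ground rent = $1,543.68
Private mortgage insurance (PMI) = $85.79 × 12 = $1,029.48
Municipal property tax = $2,291.94 × 2 = $4,583.88
Annual escrow total = $1,226.40 + $1,543.68 + $1,029.48 + $4,583.88 = $8,383.44
Monthly escrow = $8,383.44 / 12 = $698.62
Shortage per month = $105.12 ÷ 24 = $4.38
New monthly escrow = $698.62 + $4.38 = $703.00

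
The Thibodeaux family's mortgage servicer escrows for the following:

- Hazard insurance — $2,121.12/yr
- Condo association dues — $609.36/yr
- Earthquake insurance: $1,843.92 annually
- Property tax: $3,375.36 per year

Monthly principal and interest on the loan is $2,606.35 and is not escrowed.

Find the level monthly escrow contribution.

Hazard insurance: $2,121.12 annually
Condo association dues: $609.36 annually
Earthquake insurance: $1,843.92 annually
Property tax: $3,375.36 annually
Yearly total = $7,949.76
Per month = $7,949.76 ÷ 12 = $662.48

$662.48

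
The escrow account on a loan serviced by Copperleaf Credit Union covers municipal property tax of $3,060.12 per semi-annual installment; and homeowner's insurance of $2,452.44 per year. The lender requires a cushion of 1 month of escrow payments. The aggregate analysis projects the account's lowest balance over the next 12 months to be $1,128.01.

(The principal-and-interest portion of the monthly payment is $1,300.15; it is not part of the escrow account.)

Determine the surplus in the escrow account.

$413.62

Municipal property tax = $3,060.12 × 2 = $6,120.24 annually
Homeowner's insurance = $2,452.44 annually
Yearly total = $8,572.68
Per month = $8,572.68 / 12 = $714.39
Cushion = 1 × $714.39 = $714.39
Surplus = $1,128.01 − $714.39 = $413.62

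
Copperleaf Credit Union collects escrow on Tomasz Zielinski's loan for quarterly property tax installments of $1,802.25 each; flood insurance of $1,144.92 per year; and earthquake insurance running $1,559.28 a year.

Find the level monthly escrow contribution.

Property tax: $1,802.25 × 4 = $7,209.00
Flood insurance: $1,144.92
Earthquake insurance: $1,559.28
Combined annual = $7,209.00 + $1,144.92 + $1,559.28 = $9,913.20
Base monthly escrow = $9,913.20 ÷ 12 = $826.10

$826.10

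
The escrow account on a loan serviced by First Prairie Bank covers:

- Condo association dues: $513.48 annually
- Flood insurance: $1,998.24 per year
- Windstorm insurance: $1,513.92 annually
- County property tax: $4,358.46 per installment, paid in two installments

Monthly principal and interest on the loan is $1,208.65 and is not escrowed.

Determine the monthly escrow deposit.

Condo association dues: $513.48
Flood insurance: $1,998.24
Windstorm insurance: $1,513.92
County property tax: $4,358.46 × 2 = $8,716.92
Total per year = $12,742.56
Base monthly escrow = $12,742.56 / 12 = $1,061.88

$1,061.88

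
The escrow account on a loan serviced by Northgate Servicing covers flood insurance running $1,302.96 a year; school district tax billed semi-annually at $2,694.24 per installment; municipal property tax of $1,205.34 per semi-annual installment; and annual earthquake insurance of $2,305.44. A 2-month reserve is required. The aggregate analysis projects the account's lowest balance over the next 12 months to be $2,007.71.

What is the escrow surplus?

Flood insurance — $1,302.96 per year
School district tax — $2,694.24 × 2 = $5,388.48 per year
Municipal property tax — $1,205.34 × 2 = $2,410.68 per year
Earthquake insurance — $2,305.44 per year
Total per year = $1,302.96 + $5,388.48 + $2,410.68 + $2,305.44 = $11,407.56
Monthly = $11,407.56 ÷ 12 = $950.63
Required cushion = 2 × $950.63 = $1,901.26
Surplus = $2,007.71 − $1,901.26 = $106.45

$106.45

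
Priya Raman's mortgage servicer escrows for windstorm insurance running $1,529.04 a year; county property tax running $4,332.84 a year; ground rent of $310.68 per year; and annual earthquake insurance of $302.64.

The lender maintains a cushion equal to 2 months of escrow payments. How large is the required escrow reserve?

Windstorm insurance = $1,529.04 annually
County property tax = $4,332.84 annually
Ground rent = $310.68 annually
Earthquake insurance = $302.64 annually
Combined annual = $6,475.20
Base monthly escrow = $6,475.20 / 12 = $539.60
Required cushion = 2 × $539.60 = $1,079.20

$1,079.20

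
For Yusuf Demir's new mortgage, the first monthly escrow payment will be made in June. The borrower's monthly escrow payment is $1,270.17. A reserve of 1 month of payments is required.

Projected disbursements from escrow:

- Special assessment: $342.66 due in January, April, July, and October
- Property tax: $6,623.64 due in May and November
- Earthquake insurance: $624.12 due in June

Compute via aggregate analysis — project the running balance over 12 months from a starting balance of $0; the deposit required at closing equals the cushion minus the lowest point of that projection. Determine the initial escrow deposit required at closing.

$1,582.23

Cushion = 1 × $1,270.17 = $1,270.17
Trial balance (start $0, +$1,270.17 each month, − disbursements):
  Jun: +$1,270.17 − $624.12 → $646.05
  Jul: +$1,270.17 − $342.66 → $1,573.56
  Aug: +$1,270.17 → $2,843.73
  Sep: +$1,270.17 → $4,113.90
  Oct: +$1,270.17 − $342.66 → $5,041.41
  Nov: +$1,270.17 − $6,623.64 → -$312.06
  Dec: +$1,270.17 → $958.11
  Jan: +$1,270.17 − $342.66 → $1,885.62
  Feb: +$1,270.17 → $3,155.79
  Mar: +$1,270.17 → $4,425.96
  Apr: +$1,270.17 − $342.66 → $5,353.47
  May: +$1,270.17 − $6,623.64 → $0.00
Lowest trial balance = -$312.06 (Nov)
Initial deposit = cushion − low point = $1,270.17 − (-$312.06) = $1,582.23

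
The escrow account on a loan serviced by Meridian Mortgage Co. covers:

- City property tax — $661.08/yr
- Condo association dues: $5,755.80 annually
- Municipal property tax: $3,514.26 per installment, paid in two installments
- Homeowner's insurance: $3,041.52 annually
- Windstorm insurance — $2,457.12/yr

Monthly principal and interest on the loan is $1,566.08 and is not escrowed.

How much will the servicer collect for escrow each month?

City property tax: $661.08 annually
Condo association dues: $5,755.80 annually
Municipal property tax: $3,514.26 × 2 = $7,028.52 annually
Homeowner's insurance: $3,041.52 annually
Windstorm insurance: $2,457.12 annually
Annual escrow total = $18,944.04
Base monthly escrow = $18,944.04 ÷ 12 = $1,578.67

$1,578.67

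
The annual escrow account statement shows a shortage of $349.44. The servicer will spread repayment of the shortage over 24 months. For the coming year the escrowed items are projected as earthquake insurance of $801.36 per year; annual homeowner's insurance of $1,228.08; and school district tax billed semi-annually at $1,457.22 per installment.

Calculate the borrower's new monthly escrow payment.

$426.55

Earthquake insurance — $801.36 per year
Homeowner's insurance — $1,228.08 per year
School district tax — $1,457.22 × 2 = $2,914.44 per year
Combined annual = $801.36 + $1,228.08 + $2,914.44 = $4,943.88
Per month = $4,943.88 / 12 = $411.99
Shortage per month = $349.44 ÷ 24 = $14.56
New monthly escrow = $411.99 + $14.56 = $426.55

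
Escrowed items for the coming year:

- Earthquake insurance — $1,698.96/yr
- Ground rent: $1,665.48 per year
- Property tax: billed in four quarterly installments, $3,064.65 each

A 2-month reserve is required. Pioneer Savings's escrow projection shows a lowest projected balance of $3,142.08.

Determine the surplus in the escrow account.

Earthquake insurance = $1,698.96 annually
Ground rent = $1,665.48 annually
Property tax = $3,064.65 × 4 = $12,258.60 annually
Total annual escrow = $15,623.04
Monthly escrow = $15,623.04 / 12 = $1,301.92
Cushion = 2 × $1,301.92 = $2,603.84
Surplus = $3,142.08 − $2,603.84 = $538.24

$538.24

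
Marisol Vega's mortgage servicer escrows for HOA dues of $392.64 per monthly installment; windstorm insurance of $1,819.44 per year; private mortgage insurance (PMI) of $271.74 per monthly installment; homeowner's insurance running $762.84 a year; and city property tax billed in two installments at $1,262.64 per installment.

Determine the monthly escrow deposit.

HOA dues: $392.64 × 12 = $4,711.68
Windstorm insurance: $1,819.44
Private mortgage insurance (PMI): $271.74 × 12 = $3,260.88
Homeowner's insurance: $762.84
City property tax: $1,262.64 × 2 = $2,525.28
Total annual escrow = $4,711.68 + $1,819.44 + $3,260.88 + $762.84 + $2,525.28 = $13,080.12
Per month = $13,080.12 ÷ 12 = $1,090.01

$1,090.01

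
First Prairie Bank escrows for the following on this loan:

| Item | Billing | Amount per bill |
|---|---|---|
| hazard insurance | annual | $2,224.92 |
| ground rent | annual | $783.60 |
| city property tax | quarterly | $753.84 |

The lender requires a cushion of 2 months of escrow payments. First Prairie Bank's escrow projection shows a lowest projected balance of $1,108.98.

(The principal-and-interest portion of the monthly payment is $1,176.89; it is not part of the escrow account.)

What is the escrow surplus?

Hazard insurance = $2,224.92 annually
Ground rent = $783.60 annually
City property tax = $753.84 × 4 = $3,015.36 annually
Annual escrow total = $6,023.88
Per month = $6,023.88 ÷ 12 = $501.99
Required reserve = 2 × $501.99 = $1,003.98
Surplus = $1,108.98 − $1,003.98 = $105.00

$105.00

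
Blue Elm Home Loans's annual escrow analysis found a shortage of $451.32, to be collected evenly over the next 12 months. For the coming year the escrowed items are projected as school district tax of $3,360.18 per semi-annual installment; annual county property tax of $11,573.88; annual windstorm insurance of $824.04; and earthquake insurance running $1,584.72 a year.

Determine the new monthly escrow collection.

School district tax = $3,360.18 × 2 = $6,720.36 annually
County property tax = $11,573.88 annually
Windstorm insurance = $824.04 annually
Earthquake insurance = $1,584.72 annually
Yearly total = $6,720.36 + $11,573.88 + $824.04 + $1,584.72 = $20,703.00
Monthly escrow = $20,703.00 ÷ 12 = $1,725.25
Shortage spread = $451.32 / 12 = $37.61/mo
Adjusted monthly = $1,725.25 + $37.61 = $1,762.86

$1,762.86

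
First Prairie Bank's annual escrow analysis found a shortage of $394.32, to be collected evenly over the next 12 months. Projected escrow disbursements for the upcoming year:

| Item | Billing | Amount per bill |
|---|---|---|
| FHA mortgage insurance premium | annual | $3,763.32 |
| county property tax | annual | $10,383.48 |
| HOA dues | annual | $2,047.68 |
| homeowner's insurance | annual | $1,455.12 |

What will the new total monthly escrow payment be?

FHA mortgage insurance premium = $3,763.32 annually
County property tax = $10,383.48 annually
HOA dues = $2,047.68 annually
Homeowner's insurance = $1,455.12 annually
Yearly total = $3,763.32 + $10,383.48 + $2,047.68 + $1,455.12 = $17,649.60
Monthly escrow = $17,649.60 ÷ 12 = $1,470.80
Shortage spread = $394.32 / 12 = $32.86/mo
New monthly escrow = $1,470.80 + $32.86 = $1,503.66

$1,503.66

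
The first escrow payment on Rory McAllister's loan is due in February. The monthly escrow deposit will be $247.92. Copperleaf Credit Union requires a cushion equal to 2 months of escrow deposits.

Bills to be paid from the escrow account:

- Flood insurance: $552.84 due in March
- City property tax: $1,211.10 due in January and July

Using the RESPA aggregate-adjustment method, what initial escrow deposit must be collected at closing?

$772.26

Cushion = 2 × $247.92 = $495.84
Trial balance (start $0, +$247.92 each month, − disbursements):
  Feb: +$247.92 → $247.92
  Mar: +$247.92 − $552.84 → -$57.00
  Apr: +$247.92 → $190.92
  May: +$247.92 → $438.84
  Jun: +$247.92 → $686.76
  Jul: +$247.92 − $1,211.10 → -$276.42
  Aug: +$247.92 → -$28.50
  Sep: +$247.92 → $219.42
  Oct: +$247.92 → $467.34
  Nov: +$247.92 → $715.26
  Dec: +$247.92 → $963.18
  Jan: +$247.92 − $1,211.10 → $0.00
Lowest trial balance = -$276.42 (Jul)
Initial deposit = cushion − low point = $495.84 − (-$276.42) = $772.26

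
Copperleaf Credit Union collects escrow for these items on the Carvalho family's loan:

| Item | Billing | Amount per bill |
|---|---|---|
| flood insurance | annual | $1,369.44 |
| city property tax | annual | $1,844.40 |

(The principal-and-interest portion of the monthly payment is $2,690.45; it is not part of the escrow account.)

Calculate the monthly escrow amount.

$267.82

Flood insurance — $1,369.44/yr
City property tax — $1,844.40/yr
Total per year = $1,369.44 + $1,844.40 = $3,213.84
Per month = $3,213.84 ÷ 12 = $267.82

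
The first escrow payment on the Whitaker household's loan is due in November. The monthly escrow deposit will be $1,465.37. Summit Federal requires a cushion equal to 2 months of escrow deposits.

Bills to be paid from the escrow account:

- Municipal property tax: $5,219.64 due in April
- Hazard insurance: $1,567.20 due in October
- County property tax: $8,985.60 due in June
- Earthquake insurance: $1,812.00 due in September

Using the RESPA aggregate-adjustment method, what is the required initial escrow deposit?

Cushion = 2 × $1,465.37 = $2,930.74
Trial balance (start $0, +$1,465.37 each month, − disbursements):
  Nov: +$1,465.37 → $1,465.37
  Dec: +$1,465.37 → $2,930.74
  Jan: +$1,465.37 → $4,396.11
  Feb: +$1,465.37 → $5,861.48
  Mar: +$1,465.37 → $7,326.85
  Apr: +$1,465.37 − $5,219.64 → $3,572.58
  May: +$1,465.37 → $5,037.95
  Jun: +$1,465.37 − $8,985.60 → -$2,482.28
  Jul: +$1,465.37 → -$1,016.91
  Aug: +$1,465.37 → $448.46
  Sep: +$1,465.37 − $1,812.00 → $101.83
  Oct: +$1,465.37 − $1,567.20 → $0.00
Lowest trial balance = -$2,482.28 (Jun)
Initial deposit = cushion − low point = $2,930.74 − (-$2,482.28) = $5,413.02

$5,413.02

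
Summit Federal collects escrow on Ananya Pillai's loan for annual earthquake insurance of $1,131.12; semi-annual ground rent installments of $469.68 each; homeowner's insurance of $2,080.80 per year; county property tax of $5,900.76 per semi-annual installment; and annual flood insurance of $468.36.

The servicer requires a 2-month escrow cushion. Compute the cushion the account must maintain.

$2,736.86

Earthquake insurance — $1,131.12/yr
Ground rent — $469.68 × 2 = $939.36/yr
Homeowner's insurance — $2,080.80/yr
County property tax — $5,900.76 × 2 = $11,801.52/yr
Flood insurance — $468.36/yr
Annual escrow total = $1,131.12 + $939.36 + $2,080.80 + $11,801.52 + $468.36 = $16,421.16
Monthly escrow = $16,421.16 / 12 = $1,368.43
Cushion = 2 × $1,368.43 = $2,736.86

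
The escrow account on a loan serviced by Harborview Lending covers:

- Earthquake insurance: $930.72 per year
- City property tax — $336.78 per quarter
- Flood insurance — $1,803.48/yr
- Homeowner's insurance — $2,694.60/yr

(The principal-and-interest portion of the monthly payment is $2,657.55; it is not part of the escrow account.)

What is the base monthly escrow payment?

Earthquake insurance = $930.72 annually
City property tax = $336.78 × 4 = $1,347.12 annually
Flood insurance = $1,803.48 annually
Homeowner's insurance = $2,694.60 annually
Total annual escrow = $930.72 + $1,347.12 + $1,803.48 + $2,694.60 = $6,775.92
Per month = $6,775.92 / 12 = $564.66

$564.66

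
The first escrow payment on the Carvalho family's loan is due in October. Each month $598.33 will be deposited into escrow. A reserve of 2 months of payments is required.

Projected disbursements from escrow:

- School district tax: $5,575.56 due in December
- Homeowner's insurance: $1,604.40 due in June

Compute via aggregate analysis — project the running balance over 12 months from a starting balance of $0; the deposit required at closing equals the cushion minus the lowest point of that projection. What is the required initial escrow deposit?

$4,977.23

Cushion = 2 × $598.33 = $1,196.66
Trial balance (start $0, +$598.33 each month, − disbursements):
  Oct: +$598.33 → $598.33
  Nov: +$598.33 → $1,196.66
  Dec: +$598.33 − $5,575.56 → -$3,780.57
  Jan: +$598.33 → -$3,182.24
  Feb: +$598.33 → -$2,583.91
  Mar: +$598.33 → -$1,985.58
  Apr: +$598.33 → -$1,387.25
  May: +$598.33 → -$788.92
  Jun: +$598.33 − $1,604.40 → -$1,794.99
  Jul: +$598.33 → -$1,196.66
  Aug: +$598.33 → -$598.33
  Sep: +$598.33 → $0.00
Lowest trial balance = -$3,780.57 (Dec)
Initial deposit = cushion − low point = $1,196.66 − (-$3,780.57) = $4,977.23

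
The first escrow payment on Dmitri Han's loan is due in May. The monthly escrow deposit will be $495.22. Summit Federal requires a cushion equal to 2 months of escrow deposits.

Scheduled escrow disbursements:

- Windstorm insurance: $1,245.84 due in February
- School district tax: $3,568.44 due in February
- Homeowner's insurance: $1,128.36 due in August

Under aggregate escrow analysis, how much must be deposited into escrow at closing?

Cushion = 2 × $495.22 = $990.44
Trial balance (start $0, +$495.22 each month, − disbursements):
  May: +$495.22 → $495.22
  Jun: +$495.22 → $990.44
  Jul: +$495.22 → $1,485.66
  Aug: +$495.22 − $1,128.36 → $852.52
  Sep: +$495.22 → $1,347.74
  Oct: +$495.22 → $1,842.96
  Nov: +$495.22 → $2,338.18
  Dec: +$495.22 → $2,833.40
  Jan: +$495.22 → $3,328.62
  Feb: +$495.22 − $4,814.28 → -$990.44
  Mar: +$495.22 → -$495.22
  Apr: +$495.22 → $0.00
Lowest trial balance = -$990.44 (Feb)
Initial deposit = cushion − low point = $990.44 − (-$990.44) = $1,980.88

$1,980.88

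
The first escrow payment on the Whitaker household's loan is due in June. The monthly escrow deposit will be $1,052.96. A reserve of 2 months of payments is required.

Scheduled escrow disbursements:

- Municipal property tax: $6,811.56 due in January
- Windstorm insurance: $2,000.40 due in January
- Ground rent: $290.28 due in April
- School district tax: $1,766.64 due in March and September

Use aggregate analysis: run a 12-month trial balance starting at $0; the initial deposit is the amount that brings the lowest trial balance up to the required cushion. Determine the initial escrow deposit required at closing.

Cushion = 2 × $1,052.96 = $2,105.92
Trial balance (start $0, +$1,052.96 each month, − disbursements):
  Jun: +$1,052.96 → $1,052.96
  Jul: +$1,052.96 → $2,105.92
  Aug: +$1,052.96 → $3,158.88
  Sep: +$1,052.96 − $1,766.64 → $2,445.20
  Oct: +$1,052.96 → $3,498.16
  Nov: +$1,052.96 → $4,551.12
  Dec: +$1,052.96 → $5,604.08
  Jan: +$1,052.96 − $8,811.96 → -$2,154.92
  Feb: +$1,052.96 → -$1,101.96
  Mar: +$1,052.96 − $1,766.64 → -$1,815.64
  Apr: +$1,052.96 − $290.28 → -$1,052.96
  May: +$1,052.96 → $0.00
Lowest trial balance = -$2,154.92 (Jan)
Initial deposit = cushion − low point = $2,105.92 − (-$2,154.92) = $4,260.84

$4,260.84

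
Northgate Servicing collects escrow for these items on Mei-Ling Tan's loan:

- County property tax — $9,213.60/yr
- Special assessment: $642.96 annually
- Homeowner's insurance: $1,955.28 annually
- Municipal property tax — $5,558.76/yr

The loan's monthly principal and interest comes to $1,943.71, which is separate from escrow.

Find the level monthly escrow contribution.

$1,447.55

County property tax — $9,213.60/yr
Special assessment — $642.96/yr
Homeowner's insurance — $1,955.28/yr
Municipal property tax — $5,558.76/yr
Annual escrow total = $9,213.60 + $642.96 + $1,955.28 + $5,558.76 = $17,370.60
Monthly = $17,370.60 ÷ 12 = $1,447.55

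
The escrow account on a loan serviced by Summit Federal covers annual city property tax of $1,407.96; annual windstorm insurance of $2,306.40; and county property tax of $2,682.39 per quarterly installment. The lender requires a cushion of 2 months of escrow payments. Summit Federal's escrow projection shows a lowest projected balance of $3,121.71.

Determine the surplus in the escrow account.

$714.39

City property tax = $1,407.96/yr
Windstorm insurance = $2,306.40/yr
County property tax = $2,682.39 × 4 = $10,729.56/yr
Yearly total = $1,407.96 + $2,306.40 + $10,729.56 = $14,443.92
Monthly escrow = $14,443.92 / 12 = $1,203.66
Required reserve = 2 × $1,203.66 = $2,407.32
Surplus = $3,121.71 − $2,407.32 = $714.39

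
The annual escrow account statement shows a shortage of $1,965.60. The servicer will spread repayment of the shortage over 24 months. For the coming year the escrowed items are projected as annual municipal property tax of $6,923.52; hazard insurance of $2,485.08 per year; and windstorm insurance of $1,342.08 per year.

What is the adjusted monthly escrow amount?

Municipal property tax: $6,923.52 per year
Hazard insurance: $2,485.08 per year
Windstorm insurance: $1,342.08 per year
Total annual escrow = $6,923.52 + $2,485.08 + $1,342.08 = $10,750.68
Monthly = $10,750.68 / 12 = $895.89
Monthly shortage recovery: $1,965.60 ÷ 24 = $81.90
New monthly escrow = $895.89 + $81.90 = $977.79

$977.79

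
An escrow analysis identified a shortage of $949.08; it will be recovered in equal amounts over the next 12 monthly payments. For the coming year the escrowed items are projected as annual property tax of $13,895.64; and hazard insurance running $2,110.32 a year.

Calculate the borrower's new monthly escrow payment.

$1,412.92

Property tax — $13,895.64 per year
Hazard insurance — $2,110.32 per year
Combined annual = $13,895.64 + $2,110.32 = $16,005.96
Monthly = $16,005.96 / 12 = $1,333.83
Monthly shortage recovery: $949.08 ÷ 12 = $79.09
Adjusted monthly = $1,333.83 + $79.09 = $1,412.92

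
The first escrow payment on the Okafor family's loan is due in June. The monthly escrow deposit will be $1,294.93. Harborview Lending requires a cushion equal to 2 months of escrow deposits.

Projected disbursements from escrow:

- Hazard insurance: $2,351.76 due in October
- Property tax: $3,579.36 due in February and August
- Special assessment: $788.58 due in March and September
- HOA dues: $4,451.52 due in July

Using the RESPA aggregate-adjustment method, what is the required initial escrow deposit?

Cushion = 2 × $1,294.93 = $2,589.86
Trial balance (start $0, +$1,294.93 each month, − disbursements):
  Jun: +$1,294.93 → $1,294.93
  Jul: +$1,294.93 − $4,451.52 → -$1,861.66
  Aug: +$1,294.93 − $3,579.36 → -$4,146.09
  Sep: +$1,294.93 − $788.58 → -$3,639.74
  Oct: +$1,294.93 − $2,351.76 → -$4,696.57
  Nov: +$1,294.93 → -$3,401.64
  Dec: +$1,294.93 → -$2,106.71
  Jan: +$1,294.93 → -$811.78
  Feb: +$1,294.93 − $3,579.36 → -$3,096.21
  Mar: +$1,294.93 − $788.58 → -$2,589.86
  Apr: +$1,294.93 → -$1,294.93
  May: +$1,294.93 → $0.00
Lowest trial balance = -$4,696.57 (Oct)
Initial deposit = cushion − low point = $2,589.86 − (-$4,696.57) = $7,286.43

$7,286.43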